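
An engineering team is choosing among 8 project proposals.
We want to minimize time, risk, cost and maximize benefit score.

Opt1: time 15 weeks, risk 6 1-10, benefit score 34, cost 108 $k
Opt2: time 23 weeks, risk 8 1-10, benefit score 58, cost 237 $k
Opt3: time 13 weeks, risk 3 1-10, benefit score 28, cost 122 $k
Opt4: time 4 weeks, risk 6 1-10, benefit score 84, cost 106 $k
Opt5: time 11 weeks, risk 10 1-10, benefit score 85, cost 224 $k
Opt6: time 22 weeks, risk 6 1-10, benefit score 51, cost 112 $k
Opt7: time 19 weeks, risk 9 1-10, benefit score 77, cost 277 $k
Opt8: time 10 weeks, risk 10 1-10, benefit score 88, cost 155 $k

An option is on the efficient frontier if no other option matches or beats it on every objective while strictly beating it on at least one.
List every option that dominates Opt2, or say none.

Opt4: time 4≤23, risk 6≤8, benefit score 84≥58, cost 106≤237 — dominates Opt2.
Others (Opt1, Opt3, Opt5, Opt6, Opt7, Opt8) are each worse than Opt2 on at least one objective.

Opt4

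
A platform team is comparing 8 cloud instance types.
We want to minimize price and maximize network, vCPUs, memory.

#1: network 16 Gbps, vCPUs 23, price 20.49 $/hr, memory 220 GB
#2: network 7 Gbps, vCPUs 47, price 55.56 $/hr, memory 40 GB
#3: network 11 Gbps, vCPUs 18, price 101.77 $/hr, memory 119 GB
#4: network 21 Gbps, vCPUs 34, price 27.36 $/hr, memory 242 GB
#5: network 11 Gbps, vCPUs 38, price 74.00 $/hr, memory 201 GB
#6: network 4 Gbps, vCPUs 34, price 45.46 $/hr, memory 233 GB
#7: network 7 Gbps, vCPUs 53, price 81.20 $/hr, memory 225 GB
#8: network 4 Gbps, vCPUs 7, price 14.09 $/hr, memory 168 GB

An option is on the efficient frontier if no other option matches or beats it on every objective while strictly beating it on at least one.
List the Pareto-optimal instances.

#1, #2, #4, #5, #7, #8

#1: not dominated.
#2: not dominated.
#3: dominated by #1 (network 16≥11, vCPUs 23≥18, price 20.49≤101.77, memory 220≥119).
#4: not dominated (best network).
#5: not dominated.
#6: dominated by #4 (network 21≥4, vCPUs 34≥34, price 27.36≤45.46, memory 242≥233).
#7: not dominated (best vCPUs).
#8: not dominated (best price).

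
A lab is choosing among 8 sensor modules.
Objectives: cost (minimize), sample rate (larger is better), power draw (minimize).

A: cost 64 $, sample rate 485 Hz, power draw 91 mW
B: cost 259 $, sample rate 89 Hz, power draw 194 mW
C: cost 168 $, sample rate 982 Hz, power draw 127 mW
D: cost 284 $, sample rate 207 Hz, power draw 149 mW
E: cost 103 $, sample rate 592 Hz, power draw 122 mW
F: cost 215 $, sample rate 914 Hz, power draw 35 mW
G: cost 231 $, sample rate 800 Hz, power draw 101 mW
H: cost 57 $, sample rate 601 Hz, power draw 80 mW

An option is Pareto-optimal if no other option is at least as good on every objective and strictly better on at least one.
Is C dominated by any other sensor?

A: worse on sample rate (485 vs 982).
B: worse on cost (259 vs 168).
D: worse on cost (284 vs 168).
E: worse on sample rate (592 vs 982).
F: worse on cost (215 vs 168).
G: worse on cost (231 vs 168).
H: worse on sample rate (601 vs 982).
No option is at least as good as C on every objective and strictly better on one.

No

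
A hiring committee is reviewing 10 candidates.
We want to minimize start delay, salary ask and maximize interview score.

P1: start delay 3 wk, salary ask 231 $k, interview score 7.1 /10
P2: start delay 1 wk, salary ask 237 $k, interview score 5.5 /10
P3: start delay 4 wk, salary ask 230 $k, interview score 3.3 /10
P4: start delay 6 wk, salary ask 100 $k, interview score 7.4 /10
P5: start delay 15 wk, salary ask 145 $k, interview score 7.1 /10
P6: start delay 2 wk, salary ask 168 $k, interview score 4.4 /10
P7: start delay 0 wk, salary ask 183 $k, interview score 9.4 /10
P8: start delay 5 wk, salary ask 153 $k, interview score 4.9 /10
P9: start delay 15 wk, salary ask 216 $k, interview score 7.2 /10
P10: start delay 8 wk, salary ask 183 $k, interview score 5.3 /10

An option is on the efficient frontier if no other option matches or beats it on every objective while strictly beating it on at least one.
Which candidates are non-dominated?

P4, P6, P7, P8

P1: dominated by P7 (start delay 0≤3, salary ask 183≤231, interview score 9.4≥7.1).
P2: dominated by P7 (start delay 0≤1, salary ask 183≤237, interview score 9.4≥5.5).
P3: dominated by P6 (start delay 2≤4, salary ask 168≤230, interview score 4.4≥3.3).
P4: not dominated (best salary ask).
P5: dominated by P4 (start delay 6≤15, salary ask 100≤145, interview score 7.4≥7.1).
P6: not dominated.
P7: not dominated (best start delay).
P8: not dominated.
P9: dominated by P4 (start delay 6≤15, salary ask 100≤216, interview score 7.4≥7.2).
P10: dominated by P4 (start delay 6≤8, salary ask 100≤183, interview score 7.4≥5.3).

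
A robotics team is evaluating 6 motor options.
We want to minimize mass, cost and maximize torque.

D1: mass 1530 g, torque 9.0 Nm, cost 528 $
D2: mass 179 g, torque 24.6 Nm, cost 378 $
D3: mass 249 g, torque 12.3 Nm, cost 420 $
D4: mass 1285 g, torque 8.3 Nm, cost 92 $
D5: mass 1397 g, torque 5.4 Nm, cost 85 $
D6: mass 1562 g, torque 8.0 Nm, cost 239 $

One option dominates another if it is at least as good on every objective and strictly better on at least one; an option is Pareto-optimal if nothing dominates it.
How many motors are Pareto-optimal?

D1: dominated by D2 (mass 179≤1530, torque 24.6≥9.0, cost 378≤528).
D2: not dominated (best mass).
D3: dominated by D2 (mass 179≤249, torque 24.6≥12.3, cost 378≤420).
D4: not dominated.
D5: not dominated (best cost).
D6: dominated by D4 (mass 1285≤1562, torque 8.3≥8.0, cost 92≤239).
Pareto-optimal: D2, D4, D5 → 3.

3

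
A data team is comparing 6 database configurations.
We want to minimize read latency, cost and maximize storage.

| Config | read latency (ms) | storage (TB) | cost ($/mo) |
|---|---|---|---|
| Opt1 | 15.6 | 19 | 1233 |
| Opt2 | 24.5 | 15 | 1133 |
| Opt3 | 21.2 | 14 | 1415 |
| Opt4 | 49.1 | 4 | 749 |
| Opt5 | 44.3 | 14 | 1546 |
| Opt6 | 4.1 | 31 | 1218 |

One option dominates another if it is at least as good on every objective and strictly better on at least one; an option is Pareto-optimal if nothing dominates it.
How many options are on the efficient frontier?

Opt1: dominated by Opt6 (read latency 4.1≤15.6, storage 31≥19, cost 1218≤1233).
Opt2: not dominated.
Opt3: dominated by Opt1 (read latency 15.6≤21.2, storage 19≥14, cost 1233≤1415).
Opt4: not dominated (best cost).
Opt5: dominated by Opt1 (read latency 15.6≤44.3, storage 19≥14, cost 1233≤1546).
Opt6: not dominated (best read latency).
Pareto-optimal: Opt2, Opt4, Opt6 → 3.

3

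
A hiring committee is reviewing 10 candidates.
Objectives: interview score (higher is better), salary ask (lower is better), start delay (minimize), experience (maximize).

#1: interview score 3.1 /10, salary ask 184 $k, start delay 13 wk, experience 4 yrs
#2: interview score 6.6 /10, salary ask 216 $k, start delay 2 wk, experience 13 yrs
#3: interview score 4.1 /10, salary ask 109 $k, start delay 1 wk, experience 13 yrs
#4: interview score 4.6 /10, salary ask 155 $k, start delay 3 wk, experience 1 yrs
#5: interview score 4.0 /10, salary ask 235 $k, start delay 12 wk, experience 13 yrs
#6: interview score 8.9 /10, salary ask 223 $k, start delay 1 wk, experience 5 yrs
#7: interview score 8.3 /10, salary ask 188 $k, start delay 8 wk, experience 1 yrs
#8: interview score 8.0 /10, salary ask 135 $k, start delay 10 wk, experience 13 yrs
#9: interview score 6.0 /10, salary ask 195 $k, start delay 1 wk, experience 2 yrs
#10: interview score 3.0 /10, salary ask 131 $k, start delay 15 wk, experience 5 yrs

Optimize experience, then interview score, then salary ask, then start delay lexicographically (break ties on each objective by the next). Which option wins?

#8

First maximize experience: best is 13, kept {#2, #3, #5, #8}.
Then maximize interview score: best is 8.0, kept {#8}.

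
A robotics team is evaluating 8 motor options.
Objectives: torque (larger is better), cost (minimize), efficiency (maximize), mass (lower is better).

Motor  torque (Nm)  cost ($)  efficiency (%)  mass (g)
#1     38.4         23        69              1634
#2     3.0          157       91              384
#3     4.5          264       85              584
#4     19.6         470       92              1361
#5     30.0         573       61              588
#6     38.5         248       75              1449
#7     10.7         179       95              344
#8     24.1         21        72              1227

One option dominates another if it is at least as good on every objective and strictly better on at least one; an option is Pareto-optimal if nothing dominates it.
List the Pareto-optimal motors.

#1, #2, #4, #5, #6, #7, #8

#1: not dominated.
#2: not dominated.
#3: dominated by #7 (torque 10.7≥4.5, cost 179≤264, efficiency 95≥85, mass 344≤584).
#4: not dominated.
#5: not dominated.
#6: not dominated (best torque).
#7: not dominated (best efficiency).
#8: not dominated (best cost).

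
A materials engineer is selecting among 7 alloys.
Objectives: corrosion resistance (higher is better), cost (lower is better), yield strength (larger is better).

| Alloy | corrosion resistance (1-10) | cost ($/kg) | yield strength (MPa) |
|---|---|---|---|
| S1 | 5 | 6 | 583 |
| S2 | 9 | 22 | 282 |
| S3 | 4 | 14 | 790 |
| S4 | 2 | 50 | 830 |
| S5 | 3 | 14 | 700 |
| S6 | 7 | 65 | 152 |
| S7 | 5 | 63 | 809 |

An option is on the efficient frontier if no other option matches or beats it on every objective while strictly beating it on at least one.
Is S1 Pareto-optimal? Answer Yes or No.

Yes

S2: worse on cost (22 vs 6).
S3: worse on corrosion resistance (4 vs 5).
S4: worse on corrosion resistance (2 vs 5).
S5: worse on corrosion resistance (3 vs 5).
S6: worse on cost (65 vs 6).
S7: worse on cost (63 vs 6).
No option is at least as good as S1 on every objective and strictly better on one.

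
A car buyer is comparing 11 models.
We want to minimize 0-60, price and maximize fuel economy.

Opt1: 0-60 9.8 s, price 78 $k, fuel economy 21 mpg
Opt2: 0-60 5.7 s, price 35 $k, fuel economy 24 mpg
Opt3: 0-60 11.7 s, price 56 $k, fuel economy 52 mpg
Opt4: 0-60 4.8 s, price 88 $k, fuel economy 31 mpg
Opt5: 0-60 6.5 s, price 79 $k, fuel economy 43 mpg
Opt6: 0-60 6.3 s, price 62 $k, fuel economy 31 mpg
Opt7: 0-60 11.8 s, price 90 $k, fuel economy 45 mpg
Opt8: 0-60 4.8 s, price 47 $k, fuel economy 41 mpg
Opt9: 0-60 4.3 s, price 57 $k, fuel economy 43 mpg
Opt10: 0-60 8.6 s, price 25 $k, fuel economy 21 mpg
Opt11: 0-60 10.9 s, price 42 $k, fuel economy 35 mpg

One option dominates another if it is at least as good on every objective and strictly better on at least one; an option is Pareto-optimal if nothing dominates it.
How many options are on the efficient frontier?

Opt1: dominated by Opt2 (0-60 5.7≤9.8, price 35≤78, fuel economy 24≥21).
Opt2: not dominated.
Opt3: not dominated (best fuel economy).
Opt4: dominated by Opt8 (0-60 4.8≤4.8, price 47≤88, fuel economy 41≥31).
Opt5: dominated by Opt9 (0-60 4.3≤6.5, price 57≤79, fuel economy 43≥43).
Opt6: dominated by Opt8 (0-60 4.8≤6.3, price 47≤62, fuel economy 41≥31).
Opt7: dominated by Opt3 (0-60 11.7≤11.8, price 56≤90, fuel economy 52≥45).
Opt8: not dominated.
Opt9: not dominated (best 0-60).
Opt10: not dominated (best price).
Opt11: not dominated.
Pareto-optimal: Opt2, Opt3, Opt8, Opt9, Opt10, Opt11 → 6.

6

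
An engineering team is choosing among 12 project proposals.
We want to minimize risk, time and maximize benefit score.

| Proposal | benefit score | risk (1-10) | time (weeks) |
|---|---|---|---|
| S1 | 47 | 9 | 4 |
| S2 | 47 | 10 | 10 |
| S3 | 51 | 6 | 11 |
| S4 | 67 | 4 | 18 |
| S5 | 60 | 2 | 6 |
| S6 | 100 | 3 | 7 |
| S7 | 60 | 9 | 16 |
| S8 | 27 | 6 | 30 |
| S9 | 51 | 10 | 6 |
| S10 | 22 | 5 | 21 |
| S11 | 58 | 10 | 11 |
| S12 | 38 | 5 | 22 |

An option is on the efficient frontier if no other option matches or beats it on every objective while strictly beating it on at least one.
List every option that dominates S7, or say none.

S5, S6

S5: benefit score 60≥60, risk 2≤9, time 6≤16 — dominates S7.
S6: benefit score 100≥60, risk 3≤9, time 7≤16 — dominates S7.
Others (S1, S2, S3, S4, S8, S9, S10, S11, S12) are each worse than S7 on at least one objective.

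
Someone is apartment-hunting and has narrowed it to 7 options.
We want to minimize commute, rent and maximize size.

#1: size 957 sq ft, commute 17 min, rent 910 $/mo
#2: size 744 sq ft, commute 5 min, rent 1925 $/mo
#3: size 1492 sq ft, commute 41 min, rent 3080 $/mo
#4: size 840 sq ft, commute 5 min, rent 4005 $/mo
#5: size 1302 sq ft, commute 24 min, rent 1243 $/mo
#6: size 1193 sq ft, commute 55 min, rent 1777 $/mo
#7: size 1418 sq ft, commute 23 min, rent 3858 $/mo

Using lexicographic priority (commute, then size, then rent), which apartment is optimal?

First minimize commute: best is 5, kept {#2, #4}.
Then maximize size: best is 840, kept {#4}.

#4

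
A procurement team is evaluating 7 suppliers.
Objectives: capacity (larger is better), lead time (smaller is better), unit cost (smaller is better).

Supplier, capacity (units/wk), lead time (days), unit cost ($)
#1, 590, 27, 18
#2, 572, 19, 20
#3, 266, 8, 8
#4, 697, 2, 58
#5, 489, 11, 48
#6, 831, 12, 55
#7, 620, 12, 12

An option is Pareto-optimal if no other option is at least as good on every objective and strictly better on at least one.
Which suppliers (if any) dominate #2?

#7

#7: capacity 620≥572, lead time 12≤19, unit cost 12≤20 — dominates #2.
Others (#1, #3, #4, #5, #6) are each worse than #2 on at least one objective.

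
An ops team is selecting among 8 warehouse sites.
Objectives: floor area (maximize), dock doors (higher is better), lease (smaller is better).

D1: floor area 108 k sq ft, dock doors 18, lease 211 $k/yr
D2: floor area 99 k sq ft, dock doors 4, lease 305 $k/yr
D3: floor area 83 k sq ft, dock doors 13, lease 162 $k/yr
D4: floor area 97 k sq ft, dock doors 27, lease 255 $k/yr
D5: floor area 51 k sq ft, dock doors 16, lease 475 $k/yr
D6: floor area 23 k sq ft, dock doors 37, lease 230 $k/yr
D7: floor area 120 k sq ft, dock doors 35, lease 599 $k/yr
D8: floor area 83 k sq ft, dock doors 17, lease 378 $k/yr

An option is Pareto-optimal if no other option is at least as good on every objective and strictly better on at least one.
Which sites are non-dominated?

D1: not dominated.
D2: dominated by D1 (floor area 108≥99, dock doors 18≥4, lease 211≤305).
D3: not dominated (best lease).
D4: not dominated.
D5: dominated by D1 (floor area 108≥51, dock doors 18≥16, lease 211≤475).
D6: not dominated (best dock doors).
D7: not dominated (best floor area).
D8: dominated by D1 (floor area 108≥83, dock doors 18≥17, lease 211≤378).

D1, D3, D4, D6, D7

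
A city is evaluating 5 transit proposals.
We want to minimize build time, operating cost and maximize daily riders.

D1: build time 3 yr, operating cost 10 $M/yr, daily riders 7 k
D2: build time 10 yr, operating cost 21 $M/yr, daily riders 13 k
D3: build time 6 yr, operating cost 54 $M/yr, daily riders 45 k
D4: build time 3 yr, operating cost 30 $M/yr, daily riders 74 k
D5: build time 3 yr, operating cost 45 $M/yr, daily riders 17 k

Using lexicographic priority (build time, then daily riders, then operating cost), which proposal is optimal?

First minimize build time: best is 3, kept {D1, D4, D5}.
Then maximize daily riders: best is 74, kept {D4}.

D4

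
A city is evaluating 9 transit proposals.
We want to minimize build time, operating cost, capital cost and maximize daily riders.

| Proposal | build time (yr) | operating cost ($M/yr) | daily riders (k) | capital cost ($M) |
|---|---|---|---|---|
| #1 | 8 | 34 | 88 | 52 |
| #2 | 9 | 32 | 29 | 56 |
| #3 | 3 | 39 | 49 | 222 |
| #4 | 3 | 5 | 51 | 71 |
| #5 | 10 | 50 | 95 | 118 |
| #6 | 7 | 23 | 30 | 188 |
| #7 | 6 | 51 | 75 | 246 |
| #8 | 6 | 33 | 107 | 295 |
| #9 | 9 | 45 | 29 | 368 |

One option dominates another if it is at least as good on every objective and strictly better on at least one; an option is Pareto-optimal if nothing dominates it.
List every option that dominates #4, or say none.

none

#1: worse on build time (8 vs 3).
#2: worse on build time (9 vs 3).
#3: worse on operating cost (39 vs 5).
#5: worse on build time (10 vs 3).
#6: worse on build time (7 vs 3).
#7: worse on build time (6 vs 3).
#8: worse on build time (6 vs 3).
#9: worse on build time (9 vs 3).
No option dominates #4.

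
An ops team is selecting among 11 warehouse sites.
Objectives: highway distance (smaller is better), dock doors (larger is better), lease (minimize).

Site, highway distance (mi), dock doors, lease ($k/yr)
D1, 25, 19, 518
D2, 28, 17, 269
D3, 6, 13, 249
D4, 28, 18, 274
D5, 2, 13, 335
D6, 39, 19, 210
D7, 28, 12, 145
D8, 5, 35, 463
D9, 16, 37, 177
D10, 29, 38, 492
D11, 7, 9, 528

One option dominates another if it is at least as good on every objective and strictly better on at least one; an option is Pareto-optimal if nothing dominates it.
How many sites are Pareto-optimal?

D1: dominated by D8 (highway distance 5≤25, dock doors 35≥19, lease 463≤518).
D2: dominated by D9 (highway distance 16≤28, dock doors 37≥17, lease 177≤269).
D3: not dominated.
D4: dominated by D9 (highway distance 16≤28, dock doors 37≥18, lease 177≤274).
D5: not dominated (best highway distance).
D6: dominated by D9 (highway distance 16≤39, dock doors 37≥19, lease 177≤210).
D7: not dominated (best lease).
D8: not dominated.
D9: not dominated.
D10: not dominated (best dock doors).
D11: dominated by D3 (highway distance 6≤7, dock doors 13≥9, lease 249≤528).
Pareto-optimal: D3, D5, D7, D8, D9, D10 → 6.

6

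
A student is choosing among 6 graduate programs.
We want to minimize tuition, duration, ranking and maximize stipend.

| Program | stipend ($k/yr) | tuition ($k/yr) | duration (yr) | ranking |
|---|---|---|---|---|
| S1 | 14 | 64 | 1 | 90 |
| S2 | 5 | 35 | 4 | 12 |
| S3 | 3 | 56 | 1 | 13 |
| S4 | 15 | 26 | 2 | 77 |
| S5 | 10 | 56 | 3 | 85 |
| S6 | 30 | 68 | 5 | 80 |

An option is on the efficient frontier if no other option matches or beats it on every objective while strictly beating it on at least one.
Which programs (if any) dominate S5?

S4: stipend 15≥10, tuition 26≤56, duration 2≤3, ranking 77≤85 — dominates S5.
Others (S1, S2, S3, S6) are each worse than S5 on at least one objective.

S4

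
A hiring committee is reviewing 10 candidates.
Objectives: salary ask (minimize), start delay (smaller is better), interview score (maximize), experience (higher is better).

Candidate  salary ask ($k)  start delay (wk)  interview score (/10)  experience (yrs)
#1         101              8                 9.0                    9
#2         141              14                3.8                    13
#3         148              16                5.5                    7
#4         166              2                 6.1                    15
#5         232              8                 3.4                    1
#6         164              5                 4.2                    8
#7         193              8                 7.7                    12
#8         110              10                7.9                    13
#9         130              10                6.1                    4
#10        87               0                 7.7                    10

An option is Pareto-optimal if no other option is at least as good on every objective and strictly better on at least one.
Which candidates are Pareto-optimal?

#1, #4, #7, #8, #10

#1: not dominated (best interview score).
#2: dominated by #8 (salary ask 110≤141, start delay 10≤14, interview score 7.9≥3.8, experience 13≥13).
#3: dominated by #1 (salary ask 101≤148, start delay 8≤16, interview score 9.0≥5.5, experience 9≥7).
#4: not dominated (best experience).
#5: dominated by #1 (salary ask 101≤232, start delay 8≤8, interview score 9.0≥3.4, experience 9≥1).
#6: dominated by #10 (salary ask 87≤164, start delay 0≤5, interview score 7.7≥4.2, experience 10≥8).
#7: not dominated.
#8: not dominated.
#9: dominated by #1 (salary ask 101≤130, start delay 8≤10, interview score 9.0≥6.1, experience 9≥4).
#10: not dominated (best salary ask).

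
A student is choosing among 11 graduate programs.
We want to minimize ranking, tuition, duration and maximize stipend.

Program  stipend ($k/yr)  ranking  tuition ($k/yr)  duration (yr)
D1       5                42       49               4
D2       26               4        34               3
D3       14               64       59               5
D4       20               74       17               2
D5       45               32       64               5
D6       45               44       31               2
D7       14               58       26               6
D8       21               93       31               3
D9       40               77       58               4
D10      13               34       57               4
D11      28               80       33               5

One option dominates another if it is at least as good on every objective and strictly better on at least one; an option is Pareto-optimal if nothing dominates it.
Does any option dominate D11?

Yes

D6 vs D11: stipend 45≥28, ranking 44≤80, tuition 31≤33, duration 2≤5 — D6 is at least as good on every objective and strictly better on at least one, so D6 dominates D11.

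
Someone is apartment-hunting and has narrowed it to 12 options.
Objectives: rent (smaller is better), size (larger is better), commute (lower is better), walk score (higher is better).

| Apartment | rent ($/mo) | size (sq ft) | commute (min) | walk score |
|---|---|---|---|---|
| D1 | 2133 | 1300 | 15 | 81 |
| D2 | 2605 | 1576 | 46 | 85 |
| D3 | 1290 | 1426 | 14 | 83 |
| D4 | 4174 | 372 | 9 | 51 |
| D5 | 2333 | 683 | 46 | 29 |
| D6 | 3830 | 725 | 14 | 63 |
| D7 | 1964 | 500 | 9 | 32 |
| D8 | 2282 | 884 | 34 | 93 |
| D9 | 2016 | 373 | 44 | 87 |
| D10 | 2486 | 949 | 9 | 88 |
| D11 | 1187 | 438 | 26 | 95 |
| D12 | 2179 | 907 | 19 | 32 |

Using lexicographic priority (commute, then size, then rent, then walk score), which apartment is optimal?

D10

First minimize commute: best is 9, kept {D4, D7, D10}.
Then maximize size: best is 949, kept {D10}.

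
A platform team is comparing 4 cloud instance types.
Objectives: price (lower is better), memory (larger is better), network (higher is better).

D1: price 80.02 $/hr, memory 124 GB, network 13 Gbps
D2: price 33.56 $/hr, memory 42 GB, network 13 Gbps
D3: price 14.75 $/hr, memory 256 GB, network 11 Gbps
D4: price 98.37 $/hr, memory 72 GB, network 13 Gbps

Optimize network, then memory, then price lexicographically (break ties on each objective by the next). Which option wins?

D1

First maximize network: best is 13, kept {D1, D2, D4}.
Then maximize memory: best is 124, kept {D1}.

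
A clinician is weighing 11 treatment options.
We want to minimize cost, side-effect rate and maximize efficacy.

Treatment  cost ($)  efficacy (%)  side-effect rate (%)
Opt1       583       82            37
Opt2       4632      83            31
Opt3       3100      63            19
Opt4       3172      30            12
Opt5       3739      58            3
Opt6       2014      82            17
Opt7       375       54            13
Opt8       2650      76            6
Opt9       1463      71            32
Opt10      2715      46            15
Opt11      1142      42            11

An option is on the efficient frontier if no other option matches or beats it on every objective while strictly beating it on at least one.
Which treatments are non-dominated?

Opt1, Opt2, Opt5, Opt6, Opt7, Opt8, Opt9, Opt11

Opt1: not dominated.
Opt2: not dominated (best efficacy).
Opt3: dominated by Opt6 (cost 2014≤3100, efficacy 82≥63, side-effect rate 17≤19).
Opt4: dominated by Opt8 (cost 2650≤3172, efficacy 76≥30, side-effect rate 6≤12).
Opt5: not dominated (best side-effect rate).
Opt6: not dominated.
Opt7: not dominated (best cost).
Opt8: not dominated.
Opt9: not dominated.
Opt10: dominated by Opt7 (cost 375≤2715, efficacy 54≥46, side-effect rate 13≤15).
Opt11: not dominated.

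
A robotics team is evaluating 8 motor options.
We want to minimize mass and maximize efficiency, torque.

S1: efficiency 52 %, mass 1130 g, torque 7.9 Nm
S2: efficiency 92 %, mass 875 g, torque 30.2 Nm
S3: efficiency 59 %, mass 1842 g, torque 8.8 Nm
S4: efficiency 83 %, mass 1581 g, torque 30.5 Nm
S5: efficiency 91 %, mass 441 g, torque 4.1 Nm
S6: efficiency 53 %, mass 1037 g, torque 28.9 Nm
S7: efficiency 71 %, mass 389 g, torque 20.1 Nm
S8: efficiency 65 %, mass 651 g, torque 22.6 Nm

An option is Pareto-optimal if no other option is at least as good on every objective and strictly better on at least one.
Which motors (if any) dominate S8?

S1: worse on efficiency (52 vs 65).
S2: worse on mass (875 vs 651).
S3: worse on efficiency (59 vs 65).
S4: worse on mass (1581 vs 651).
S5: worse on torque (4.1 vs 22.6).
S6: worse on efficiency (53 vs 65).
S7: worse on torque (20.1 vs 22.6).
No option dominates S8.

none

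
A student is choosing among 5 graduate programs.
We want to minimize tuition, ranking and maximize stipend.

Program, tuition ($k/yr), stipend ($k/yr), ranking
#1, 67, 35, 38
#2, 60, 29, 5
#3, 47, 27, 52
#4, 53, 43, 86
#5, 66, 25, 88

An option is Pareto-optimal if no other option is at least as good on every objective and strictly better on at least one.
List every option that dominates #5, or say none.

#2, #3, #4

#2: tuition 60≤66, stipend 29≥25, ranking 5≤88 — dominates #5.
#3: tuition 47≤66, stipend 27≥25, ranking 52≤88 — dominates #5.
#4: tuition 53≤66, stipend 43≥25, ranking 86≤88 — dominates #5.
Others (#1) are each worse than #5 on at least one objective.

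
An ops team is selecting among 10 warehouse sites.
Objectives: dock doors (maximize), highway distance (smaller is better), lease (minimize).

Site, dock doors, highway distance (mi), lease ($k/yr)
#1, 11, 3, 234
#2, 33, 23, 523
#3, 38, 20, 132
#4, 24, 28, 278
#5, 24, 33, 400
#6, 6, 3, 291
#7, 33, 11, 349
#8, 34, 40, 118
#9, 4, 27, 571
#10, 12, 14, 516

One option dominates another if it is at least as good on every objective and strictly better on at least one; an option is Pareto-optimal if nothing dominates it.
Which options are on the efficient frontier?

#1, #3, #7, #8

#1: not dominated.
#2: dominated by #3 (dock doors 38≥33, highway distance 20≤23, lease 132≤523).
#3: not dominated (best dock doors).
#4: dominated by #3 (dock doors 38≥24, highway distance 20≤28, lease 132≤278).
#5: dominated by #3 (dock doors 38≥24, highway distance 20≤33, lease 132≤400).
#6: dominated by #1 (dock doors 11≥6, highway distance 3≤3, lease 234≤291).
#7: not dominated.
#8: not dominated (best lease).
#9: dominated by #1 (dock doors 11≥4, highway distance 3≤27, lease 234≤571).
#10: dominated by #7 (dock doors 33≥12, highway distance 11≤14, lease 349≤516).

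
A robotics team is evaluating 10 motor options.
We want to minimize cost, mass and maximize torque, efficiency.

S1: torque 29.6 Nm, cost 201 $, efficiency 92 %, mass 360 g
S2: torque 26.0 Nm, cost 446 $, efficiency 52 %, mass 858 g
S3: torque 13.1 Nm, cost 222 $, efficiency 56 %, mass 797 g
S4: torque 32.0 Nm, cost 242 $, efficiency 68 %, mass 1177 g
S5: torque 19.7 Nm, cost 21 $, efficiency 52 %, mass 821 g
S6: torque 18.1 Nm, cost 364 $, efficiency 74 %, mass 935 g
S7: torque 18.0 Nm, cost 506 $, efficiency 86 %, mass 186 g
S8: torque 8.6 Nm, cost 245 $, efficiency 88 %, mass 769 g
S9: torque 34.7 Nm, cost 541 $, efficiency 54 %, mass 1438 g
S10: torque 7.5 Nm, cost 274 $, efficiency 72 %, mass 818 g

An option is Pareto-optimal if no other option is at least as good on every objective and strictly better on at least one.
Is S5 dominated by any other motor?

S1: worse on cost (201 vs 21).
S2: worse on cost (446 vs 21).
S3: worse on torque (13.1 vs 19.7).
S4: worse on cost (242 vs 21).
S6: worse on torque (18.1 vs 19.7).
S7: worse on torque (18.0 vs 19.7).
S8: worse on torque (8.6 vs 19.7).
S9: worse on cost (541 vs 21).
S10: worse on torque (7.5 vs 19.7).
No option is at least as good as S5 on every objective and strictly better on one.

No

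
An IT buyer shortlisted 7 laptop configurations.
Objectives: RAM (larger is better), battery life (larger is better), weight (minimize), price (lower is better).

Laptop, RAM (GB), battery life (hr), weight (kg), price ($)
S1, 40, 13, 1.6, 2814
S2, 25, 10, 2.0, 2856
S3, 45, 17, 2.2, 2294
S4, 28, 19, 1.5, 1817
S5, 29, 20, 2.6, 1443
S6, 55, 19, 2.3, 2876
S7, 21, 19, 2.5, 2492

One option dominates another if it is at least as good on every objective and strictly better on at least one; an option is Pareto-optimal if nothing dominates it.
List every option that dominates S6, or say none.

S1: worse on RAM (40 vs 55).
S2: worse on RAM (25 vs 55).
S3: worse on RAM (45 vs 55).
S4: worse on RAM (28 vs 55).
S5: worse on RAM (29 vs 55).
S7: worse on RAM (21 vs 55).
No option dominates S6.

none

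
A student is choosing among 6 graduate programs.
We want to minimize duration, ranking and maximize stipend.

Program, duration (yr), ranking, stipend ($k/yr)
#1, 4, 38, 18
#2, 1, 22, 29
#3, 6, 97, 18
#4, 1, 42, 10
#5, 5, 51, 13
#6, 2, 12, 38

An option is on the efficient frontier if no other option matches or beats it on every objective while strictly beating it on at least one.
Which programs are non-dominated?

#2, #6

#1: dominated by #2 (duration 1≤4, ranking 22≤38, stipend 29≥18).
#2: not dominated.
#3: dominated by #1 (duration 4≤6, ranking 38≤97, stipend 18≥18).
#4: dominated by #2 (duration 1≤1, ranking 22≤42, stipend 29≥10).
#5: dominated by #1 (duration 4≤5, ranking 38≤51, stipend 18≥13).
#6: not dominated (best ranking).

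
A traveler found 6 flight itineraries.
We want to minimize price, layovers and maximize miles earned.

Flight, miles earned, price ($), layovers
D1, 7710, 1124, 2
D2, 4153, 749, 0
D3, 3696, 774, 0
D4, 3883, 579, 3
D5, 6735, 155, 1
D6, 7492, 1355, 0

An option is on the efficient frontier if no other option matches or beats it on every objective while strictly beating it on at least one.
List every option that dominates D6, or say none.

D1: worse on layovers (2 vs 0).
D2: worse on miles earned (4153 vs 7492).
D3: worse on miles earned (3696 vs 7492).
D4: worse on miles earned (3883 vs 7492).
D5: worse on miles earned (6735 vs 7492).
No option dominates D6.

none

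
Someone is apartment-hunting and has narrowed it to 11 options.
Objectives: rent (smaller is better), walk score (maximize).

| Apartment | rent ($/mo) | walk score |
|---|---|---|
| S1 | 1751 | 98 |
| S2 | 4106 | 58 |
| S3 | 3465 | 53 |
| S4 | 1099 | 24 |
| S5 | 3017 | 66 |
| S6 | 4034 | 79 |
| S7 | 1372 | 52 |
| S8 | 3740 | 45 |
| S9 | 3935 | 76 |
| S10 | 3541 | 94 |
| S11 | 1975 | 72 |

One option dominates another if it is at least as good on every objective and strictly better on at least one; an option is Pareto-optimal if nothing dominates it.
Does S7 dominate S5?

No

S7 vs S5: S7 is worse on walk score (52 vs 66), so it does not dominate S5.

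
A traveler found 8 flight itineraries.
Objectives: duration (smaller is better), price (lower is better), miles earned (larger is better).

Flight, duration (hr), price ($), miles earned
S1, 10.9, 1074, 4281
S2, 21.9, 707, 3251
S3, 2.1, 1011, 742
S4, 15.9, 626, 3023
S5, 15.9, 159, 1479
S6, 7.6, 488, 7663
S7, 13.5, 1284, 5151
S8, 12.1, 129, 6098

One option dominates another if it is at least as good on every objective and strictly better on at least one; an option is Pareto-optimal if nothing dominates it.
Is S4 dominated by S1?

S1 vs S4: S1 is worse on price (1074 vs 626), so it does not dominate S4.

No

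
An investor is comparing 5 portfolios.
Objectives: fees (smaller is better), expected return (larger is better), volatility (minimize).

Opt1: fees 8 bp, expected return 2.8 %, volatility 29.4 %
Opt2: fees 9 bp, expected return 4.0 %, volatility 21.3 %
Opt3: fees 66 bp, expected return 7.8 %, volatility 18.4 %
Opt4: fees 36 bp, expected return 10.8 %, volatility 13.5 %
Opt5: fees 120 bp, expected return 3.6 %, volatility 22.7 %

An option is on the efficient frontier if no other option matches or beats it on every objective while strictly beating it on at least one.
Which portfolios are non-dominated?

Opt1: not dominated (best fees).
Opt2: not dominated.
Opt3: dominated by Opt4 (fees 36≤66, expected return 10.8≥7.8, volatility 13.5≤18.4).
Opt4: not dominated (best expected return).
Opt5: dominated by Opt2 (fees 9≤120, expected return 4.0≥3.6, volatility 21.3≤22.7).

Opt1, Opt2, Opt4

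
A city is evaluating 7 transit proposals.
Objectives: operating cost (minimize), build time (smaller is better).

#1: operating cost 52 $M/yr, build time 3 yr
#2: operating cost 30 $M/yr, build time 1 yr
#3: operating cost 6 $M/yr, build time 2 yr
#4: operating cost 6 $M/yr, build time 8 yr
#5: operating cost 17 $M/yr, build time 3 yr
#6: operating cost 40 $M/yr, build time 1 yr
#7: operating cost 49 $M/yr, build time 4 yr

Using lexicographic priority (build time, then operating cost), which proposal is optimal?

#2

First minimize build time: best is 1, kept {#2, #6}.
Then minimize operating cost: best is 30, kept {#2}.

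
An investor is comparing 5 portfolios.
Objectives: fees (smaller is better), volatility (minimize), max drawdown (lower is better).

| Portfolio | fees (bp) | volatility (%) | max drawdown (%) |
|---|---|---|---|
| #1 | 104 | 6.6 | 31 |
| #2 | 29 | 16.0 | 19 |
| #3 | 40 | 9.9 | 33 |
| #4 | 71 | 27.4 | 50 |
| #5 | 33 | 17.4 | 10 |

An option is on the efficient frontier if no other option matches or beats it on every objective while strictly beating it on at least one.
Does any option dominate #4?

Yes

#2 vs #4: fees 29≤71, volatility 16.0≤27.4, max drawdown 19≤50 — #2 is at least as good on every objective and strictly better on at least one, so #2 dominates #4.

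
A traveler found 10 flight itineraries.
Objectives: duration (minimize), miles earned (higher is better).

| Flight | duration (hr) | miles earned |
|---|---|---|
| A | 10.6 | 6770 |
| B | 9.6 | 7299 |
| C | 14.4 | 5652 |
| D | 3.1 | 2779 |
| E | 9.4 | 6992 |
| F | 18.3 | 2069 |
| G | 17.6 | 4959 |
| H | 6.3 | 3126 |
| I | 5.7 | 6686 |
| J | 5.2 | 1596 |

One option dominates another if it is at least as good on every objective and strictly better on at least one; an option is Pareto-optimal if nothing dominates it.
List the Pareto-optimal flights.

A: dominated by B (duration 9.6≤10.6, miles earned 7299≥6770).
B: not dominated (best miles earned).
C: dominated by A (duration 10.6≤14.4, miles earned 6770≥5652).
D: not dominated (best duration).
E: not dominated.
F: dominated by A (duration 10.6≤18.3, miles earned 6770≥2069).
G: dominated by A (duration 10.6≤17.6, miles earned 6770≥4959).
H: dominated by I (duration 5.7≤6.3, miles earned 6686≥3126).
I: not dominated.
J: dominated by D (duration 3.1≤5.2, miles earned 2779≥1596).

B, D, E, I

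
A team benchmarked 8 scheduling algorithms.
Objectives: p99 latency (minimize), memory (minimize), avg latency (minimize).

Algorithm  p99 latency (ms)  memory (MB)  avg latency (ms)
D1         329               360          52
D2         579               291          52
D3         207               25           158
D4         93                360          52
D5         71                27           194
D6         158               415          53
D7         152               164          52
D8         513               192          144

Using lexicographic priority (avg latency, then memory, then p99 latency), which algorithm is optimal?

First minimize avg latency: best is 52, kept {D1, D2, D4, D7}.
Then minimize memory: best is 164, kept {D7}.

D7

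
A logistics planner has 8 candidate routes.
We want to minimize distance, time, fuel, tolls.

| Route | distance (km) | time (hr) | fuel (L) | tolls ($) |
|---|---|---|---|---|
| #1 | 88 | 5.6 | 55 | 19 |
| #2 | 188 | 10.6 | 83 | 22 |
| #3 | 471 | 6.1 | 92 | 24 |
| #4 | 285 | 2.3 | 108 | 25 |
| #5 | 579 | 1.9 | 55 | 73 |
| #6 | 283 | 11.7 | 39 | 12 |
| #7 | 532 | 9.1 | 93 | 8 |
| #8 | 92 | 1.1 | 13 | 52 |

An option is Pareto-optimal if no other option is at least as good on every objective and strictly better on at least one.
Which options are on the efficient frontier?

#1: not dominated (best distance).
#2: dominated by #1 (distance 88≤188, time 5.6≤10.6, fuel 55≤83, tolls 19≤22).
#3: dominated by #1 (distance 88≤471, time 5.6≤6.1, fuel 55≤92, tolls 19≤24).
#4: not dominated.
#5: dominated by #8 (distance 92≤579, time 1.1≤1.9, fuel 13≤55, tolls 52≤73).
#6: not dominated.
#7: not dominated (best tolls).
#8: not dominated (best time).

#1, #4, #6, #7, #8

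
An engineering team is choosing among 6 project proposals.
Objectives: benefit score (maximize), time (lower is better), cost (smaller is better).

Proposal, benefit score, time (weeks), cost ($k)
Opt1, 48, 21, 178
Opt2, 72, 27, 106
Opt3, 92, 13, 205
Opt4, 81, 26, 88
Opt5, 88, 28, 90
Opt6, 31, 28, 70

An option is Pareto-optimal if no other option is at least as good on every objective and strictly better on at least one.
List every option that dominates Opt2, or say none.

Opt4

Opt4: benefit score 81≥72, time 26≤27, cost 88≤106 — dominates Opt2.
Others (Opt1, Opt3, Opt5, Opt6) are each worse than Opt2 on at least one objective.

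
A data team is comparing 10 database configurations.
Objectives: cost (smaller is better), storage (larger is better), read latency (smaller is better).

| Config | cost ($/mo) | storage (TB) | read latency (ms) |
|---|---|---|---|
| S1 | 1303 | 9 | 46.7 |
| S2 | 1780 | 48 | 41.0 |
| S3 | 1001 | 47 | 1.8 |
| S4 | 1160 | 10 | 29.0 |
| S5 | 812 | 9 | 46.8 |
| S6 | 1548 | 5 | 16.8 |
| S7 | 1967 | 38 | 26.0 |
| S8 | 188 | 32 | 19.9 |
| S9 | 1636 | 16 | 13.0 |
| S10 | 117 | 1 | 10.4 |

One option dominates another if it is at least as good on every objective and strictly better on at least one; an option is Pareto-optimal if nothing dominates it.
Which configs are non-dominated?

S2, S3, S8, S10

S1: dominated by S3 (cost 1001≤1303, storage 47≥9, read latency 1.8≤46.7).
S2: not dominated (best storage).
S3: not dominated (best read latency).
S4: dominated by S3 (cost 1001≤1160, storage 47≥10, read latency 1.8≤29.0).
S5: dominated by S8 (cost 188≤812, storage 32≥9, read latency 19.9≤46.8).
S6: dominated by S3 (cost 1001≤1548, storage 47≥5, read latency 1.8≤16.8).
S7: dominated by S3 (cost 1001≤1967, storage 47≥38, read latency 1.8≤26.0).
S8: not dominated.
S9: dominated by S3 (cost 1001≤1636, storage 47≥16, read latency 1.8≤13.0).
S10: not dominated (best cost).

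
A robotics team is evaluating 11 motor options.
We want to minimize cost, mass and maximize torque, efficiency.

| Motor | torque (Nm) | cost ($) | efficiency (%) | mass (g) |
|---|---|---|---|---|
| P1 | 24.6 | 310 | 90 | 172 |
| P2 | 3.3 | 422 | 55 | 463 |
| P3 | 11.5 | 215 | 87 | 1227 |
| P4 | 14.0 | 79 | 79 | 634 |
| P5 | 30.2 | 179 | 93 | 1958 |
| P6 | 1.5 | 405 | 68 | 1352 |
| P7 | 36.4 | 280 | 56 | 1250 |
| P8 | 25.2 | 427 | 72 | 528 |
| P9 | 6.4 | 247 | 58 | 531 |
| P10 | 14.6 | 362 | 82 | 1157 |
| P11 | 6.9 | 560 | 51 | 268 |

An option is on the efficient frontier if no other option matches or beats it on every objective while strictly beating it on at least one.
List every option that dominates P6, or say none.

P1: torque 24.6≥1.5, cost 310≤405, efficiency 90≥68, mass 172≤1352 — dominates P6.
P3: torque 11.5≥1.5, cost 215≤405, efficiency 87≥68, mass 1227≤1352 — dominates P6.
P4: torque 14.0≥1.5, cost 79≤405, efficiency 79≥68, mass 634≤1352 — dominates P6.
P10: torque 14.6≥1.5, cost 362≤405, efficiency 82≥68, mass 1157≤1352 — dominates P6.
Others (P2, P5, P7, P8, P9, P11) are each worse than P6 on at least one objective.

P1, P3, P4, P10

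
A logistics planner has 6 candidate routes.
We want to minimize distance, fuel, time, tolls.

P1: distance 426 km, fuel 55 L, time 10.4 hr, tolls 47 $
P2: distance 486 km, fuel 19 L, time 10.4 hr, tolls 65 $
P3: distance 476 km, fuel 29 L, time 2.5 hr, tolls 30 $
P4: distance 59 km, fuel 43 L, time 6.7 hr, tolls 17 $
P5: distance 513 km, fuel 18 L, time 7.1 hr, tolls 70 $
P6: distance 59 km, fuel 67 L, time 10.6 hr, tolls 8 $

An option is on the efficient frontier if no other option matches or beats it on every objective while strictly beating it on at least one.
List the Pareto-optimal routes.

P2, P3, P4, P5, P6

P1: dominated by P4 (distance 59≤426, fuel 43≤55, time 6.7≤10.4, tolls 17≤47).
P2: not dominated.
P3: not dominated (best time).
P4: not dominated.
P5: not dominated (best fuel).
P6: not dominated (best tolls).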